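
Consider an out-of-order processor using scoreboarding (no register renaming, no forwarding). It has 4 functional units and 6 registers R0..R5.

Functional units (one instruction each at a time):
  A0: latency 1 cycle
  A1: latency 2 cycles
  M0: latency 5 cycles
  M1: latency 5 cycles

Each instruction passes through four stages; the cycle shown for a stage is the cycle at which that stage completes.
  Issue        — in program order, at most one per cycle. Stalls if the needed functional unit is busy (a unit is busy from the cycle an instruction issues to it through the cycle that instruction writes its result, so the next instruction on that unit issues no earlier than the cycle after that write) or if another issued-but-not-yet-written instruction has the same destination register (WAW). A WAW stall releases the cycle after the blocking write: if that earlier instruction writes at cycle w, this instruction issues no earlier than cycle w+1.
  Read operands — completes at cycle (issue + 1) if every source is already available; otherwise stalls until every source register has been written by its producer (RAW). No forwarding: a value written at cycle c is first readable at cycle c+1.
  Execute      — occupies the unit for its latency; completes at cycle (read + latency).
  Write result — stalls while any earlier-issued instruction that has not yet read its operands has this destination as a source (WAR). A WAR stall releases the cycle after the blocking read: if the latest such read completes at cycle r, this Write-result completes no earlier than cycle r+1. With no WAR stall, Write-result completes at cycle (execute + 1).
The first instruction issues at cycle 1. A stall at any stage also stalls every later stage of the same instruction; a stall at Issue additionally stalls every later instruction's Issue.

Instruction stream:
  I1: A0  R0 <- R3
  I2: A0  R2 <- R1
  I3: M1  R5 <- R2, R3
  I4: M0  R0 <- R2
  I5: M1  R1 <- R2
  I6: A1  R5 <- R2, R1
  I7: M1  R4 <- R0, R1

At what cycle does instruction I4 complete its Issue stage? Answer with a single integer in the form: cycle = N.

[I1] 1/2/3/4
[I2] 5/6/7/8  (struct: A0 busy until I1 writes@4)
[I3] 6/9/14/15  (RAW R2: wait I2 write@8)
[I4] 7/9/14/15  (RAW R2: wait I2 write@8)
[I5] 16/17/22/23  (struct: M1 busy until I3 writes@15)
[I6] 17/24/26/27  (RAW R1: wait I5 write@23)
[I7] 24/25/30/31  (struct: M1 busy until I5 writes@23)

cycle = 7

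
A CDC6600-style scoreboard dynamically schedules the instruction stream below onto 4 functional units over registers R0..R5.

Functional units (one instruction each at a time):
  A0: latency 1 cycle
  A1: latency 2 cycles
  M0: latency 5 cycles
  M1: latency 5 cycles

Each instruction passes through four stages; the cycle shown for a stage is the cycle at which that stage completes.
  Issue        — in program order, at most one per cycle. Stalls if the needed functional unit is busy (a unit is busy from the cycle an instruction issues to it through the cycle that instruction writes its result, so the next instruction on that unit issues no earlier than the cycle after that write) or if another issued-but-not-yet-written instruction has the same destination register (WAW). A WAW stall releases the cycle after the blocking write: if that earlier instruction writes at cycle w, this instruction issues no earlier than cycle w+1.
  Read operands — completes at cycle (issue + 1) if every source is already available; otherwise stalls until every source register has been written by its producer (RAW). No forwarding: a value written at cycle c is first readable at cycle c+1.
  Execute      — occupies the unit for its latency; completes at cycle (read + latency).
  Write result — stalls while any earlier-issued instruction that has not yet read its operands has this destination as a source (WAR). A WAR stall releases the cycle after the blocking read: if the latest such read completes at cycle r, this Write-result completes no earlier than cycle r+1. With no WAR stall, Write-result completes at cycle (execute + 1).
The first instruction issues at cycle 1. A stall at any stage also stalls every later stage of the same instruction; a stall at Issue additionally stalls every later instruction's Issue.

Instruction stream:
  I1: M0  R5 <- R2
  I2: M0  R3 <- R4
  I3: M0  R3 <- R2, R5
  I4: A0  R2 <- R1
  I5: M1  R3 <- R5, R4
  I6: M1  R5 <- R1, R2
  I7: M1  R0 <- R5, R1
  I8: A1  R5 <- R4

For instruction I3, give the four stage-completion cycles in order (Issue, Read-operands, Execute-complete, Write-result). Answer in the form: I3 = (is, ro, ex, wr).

I3 = (17, 18, 23, 24)

cycle 1: I1 dispatched to M0
cycle 2: I1 operands ready
cycle 7: I1 complete
cycle 8: R5←I1
cycle 9: I2 dispatched to M0
cycle 10: I2 operands ready
cycle 15: I2 complete
cycle 16: R3←I2
cycle 17: I3 dispatched to M0
cycle 18: I3 operands ready · I4 dispatched to A0
cycle 19: I4 operands ready
cycle 20: I4 complete
cycle 21: R2←I4
cycle 23: I3 complete
cycle 24: R3←I3
cycle 25: I5 dispatched to M1
cycle 26: I5 operands ready
cycle 31: I5 complete
cycle 32: R3←I5
cycle 33: I6 dispatched to M1
cycle 34: I6 operands ready
cycle 39: I6 complete
cycle 40: R5←I6
cycle 41: I7 dispatched to M1
cycle 42: I7 operands ready · I8 dispatched to A1
cycle 43: I8 operands ready
cycle 45: I8 complete
cycle 46: R5←I8
cycle 47: I7 complete
cycle 48: R0←I7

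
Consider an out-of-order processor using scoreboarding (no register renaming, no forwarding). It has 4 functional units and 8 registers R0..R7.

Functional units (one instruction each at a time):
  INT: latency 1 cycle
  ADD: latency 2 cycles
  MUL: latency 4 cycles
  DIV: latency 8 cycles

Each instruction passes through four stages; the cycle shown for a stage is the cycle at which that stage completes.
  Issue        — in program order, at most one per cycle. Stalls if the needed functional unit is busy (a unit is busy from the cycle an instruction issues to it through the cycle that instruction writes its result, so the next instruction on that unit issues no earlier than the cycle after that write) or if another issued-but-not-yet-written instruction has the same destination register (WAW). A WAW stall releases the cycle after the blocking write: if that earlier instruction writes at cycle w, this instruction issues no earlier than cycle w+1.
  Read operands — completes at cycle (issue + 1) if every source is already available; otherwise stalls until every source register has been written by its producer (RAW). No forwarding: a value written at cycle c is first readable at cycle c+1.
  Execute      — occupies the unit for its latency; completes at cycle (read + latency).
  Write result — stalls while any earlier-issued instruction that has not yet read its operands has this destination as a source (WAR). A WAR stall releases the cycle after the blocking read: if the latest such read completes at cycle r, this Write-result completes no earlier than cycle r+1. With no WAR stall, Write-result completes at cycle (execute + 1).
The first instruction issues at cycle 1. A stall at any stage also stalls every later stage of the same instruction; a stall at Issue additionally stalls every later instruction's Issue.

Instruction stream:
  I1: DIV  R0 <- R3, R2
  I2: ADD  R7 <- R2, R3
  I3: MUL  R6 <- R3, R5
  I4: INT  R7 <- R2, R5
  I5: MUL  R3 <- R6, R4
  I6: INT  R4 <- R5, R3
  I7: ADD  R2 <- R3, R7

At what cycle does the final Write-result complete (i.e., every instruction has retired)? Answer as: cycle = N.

cycle = 20

[1] I1 dispatched to DIV
[2] I1 operands ready, I2 dispatched to ADD
[3] I2 operands ready, I3 dispatched to MUL
[4] I3 operands ready
[5] I2 complete
[6] R7←I2
[7] I4 dispatched to INT
[8] I3 complete, I4 operands ready
[9] R6←I3, I4 complete
[10] I1 complete, R7←I4, I5 dispatched to MUL
[11] R0←I1, I5 operands ready, I6 dispatched to INT
[12] I7 dispatched to ADD
[15] I5 complete
[16] R3←I5
[17] I6 operands ready, I7 operands ready
[18] I6 complete
[19] R4←I6, I7 complete
[20] R2←I7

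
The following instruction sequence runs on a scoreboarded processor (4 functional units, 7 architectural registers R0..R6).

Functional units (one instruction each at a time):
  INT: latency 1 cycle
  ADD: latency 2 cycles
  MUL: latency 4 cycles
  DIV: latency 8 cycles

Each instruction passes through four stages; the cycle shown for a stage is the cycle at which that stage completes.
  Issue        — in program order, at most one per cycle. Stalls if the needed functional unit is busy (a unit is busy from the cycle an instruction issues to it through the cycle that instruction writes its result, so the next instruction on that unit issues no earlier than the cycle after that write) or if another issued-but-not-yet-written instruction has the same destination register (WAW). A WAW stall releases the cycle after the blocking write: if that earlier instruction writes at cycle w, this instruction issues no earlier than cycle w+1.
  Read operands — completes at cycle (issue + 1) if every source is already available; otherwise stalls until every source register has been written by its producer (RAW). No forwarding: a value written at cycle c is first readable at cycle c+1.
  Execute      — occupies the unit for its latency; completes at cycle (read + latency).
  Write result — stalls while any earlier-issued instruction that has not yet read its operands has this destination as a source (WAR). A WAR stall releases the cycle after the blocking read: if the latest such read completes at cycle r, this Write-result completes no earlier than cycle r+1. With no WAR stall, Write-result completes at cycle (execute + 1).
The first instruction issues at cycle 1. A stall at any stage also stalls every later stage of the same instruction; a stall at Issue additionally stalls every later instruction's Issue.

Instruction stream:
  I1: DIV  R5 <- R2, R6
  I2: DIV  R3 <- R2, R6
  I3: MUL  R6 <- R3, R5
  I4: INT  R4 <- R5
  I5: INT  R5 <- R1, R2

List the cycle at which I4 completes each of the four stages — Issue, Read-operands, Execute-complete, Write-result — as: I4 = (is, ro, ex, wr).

I1: IS=1 RO=2 EX=10 WR=11
I2: IS=12 RO=13 EX=21 WR=22  [struct: DIV busy until I1 writes@11]
I3: IS=13 RO=23 EX=27 WR=28  [RAW R3: wait I2 write@22]
I4: IS=14 RO=15 EX=16 WR=17
I5: IS=18 RO=19 EX=20 WR=24  [struct: INT busy until I4 writes@17; WAR R5: wait I3 read@23]

I4 = (14, 15, 16, 17)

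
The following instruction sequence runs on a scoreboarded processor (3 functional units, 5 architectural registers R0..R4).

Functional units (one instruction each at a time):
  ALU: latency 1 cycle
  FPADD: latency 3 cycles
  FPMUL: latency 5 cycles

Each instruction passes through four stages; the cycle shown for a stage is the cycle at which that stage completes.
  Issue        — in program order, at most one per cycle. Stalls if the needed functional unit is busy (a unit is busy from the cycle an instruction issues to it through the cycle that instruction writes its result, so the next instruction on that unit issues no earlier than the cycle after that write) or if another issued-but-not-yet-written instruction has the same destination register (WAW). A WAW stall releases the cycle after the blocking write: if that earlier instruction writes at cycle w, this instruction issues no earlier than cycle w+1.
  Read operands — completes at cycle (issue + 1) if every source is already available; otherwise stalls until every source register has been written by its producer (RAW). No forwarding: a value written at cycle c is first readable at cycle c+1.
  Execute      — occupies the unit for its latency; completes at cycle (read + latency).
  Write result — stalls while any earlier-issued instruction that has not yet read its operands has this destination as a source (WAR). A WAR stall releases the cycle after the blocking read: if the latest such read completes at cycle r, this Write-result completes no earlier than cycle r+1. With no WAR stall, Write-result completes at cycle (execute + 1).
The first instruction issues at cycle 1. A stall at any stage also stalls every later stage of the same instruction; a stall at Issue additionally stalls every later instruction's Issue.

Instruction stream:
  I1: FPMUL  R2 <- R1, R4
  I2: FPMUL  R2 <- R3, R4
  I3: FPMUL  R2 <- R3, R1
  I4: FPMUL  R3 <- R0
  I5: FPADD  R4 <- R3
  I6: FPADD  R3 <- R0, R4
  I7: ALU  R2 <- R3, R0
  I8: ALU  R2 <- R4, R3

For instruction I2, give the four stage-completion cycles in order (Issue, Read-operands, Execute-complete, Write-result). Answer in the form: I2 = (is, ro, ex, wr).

c1: I1→FPMUL
c2: I1 RO
c7: I1 EX
c8: I1 WR R2
c9: I2→FPMUL
c10: I2 RO
c15: I2 EX
c16: I2 WR R2
c17: I3→FPMUL
c18: I3 RO
c23: I3 EX
c24: I3 WR R2
c25: I4→FPMUL
c26: I4 RO · I5→FPADD
c31: I4 EX
c32: I4 WR R3
c33: I5 RO
c36: I5 EX
c37: I5 WR R4
c38: I6→FPADD
c39: I6 RO · I7→ALU
c42: I6 EX
c43: I6 WR R3
c44: I7 RO
c45: I7 EX
c46: I7 WR R2
c47: I8→ALU
c48: I8 RO
c49: I8 EX
c50: I8 WR R2

I2 = (9, 10, 15, 16)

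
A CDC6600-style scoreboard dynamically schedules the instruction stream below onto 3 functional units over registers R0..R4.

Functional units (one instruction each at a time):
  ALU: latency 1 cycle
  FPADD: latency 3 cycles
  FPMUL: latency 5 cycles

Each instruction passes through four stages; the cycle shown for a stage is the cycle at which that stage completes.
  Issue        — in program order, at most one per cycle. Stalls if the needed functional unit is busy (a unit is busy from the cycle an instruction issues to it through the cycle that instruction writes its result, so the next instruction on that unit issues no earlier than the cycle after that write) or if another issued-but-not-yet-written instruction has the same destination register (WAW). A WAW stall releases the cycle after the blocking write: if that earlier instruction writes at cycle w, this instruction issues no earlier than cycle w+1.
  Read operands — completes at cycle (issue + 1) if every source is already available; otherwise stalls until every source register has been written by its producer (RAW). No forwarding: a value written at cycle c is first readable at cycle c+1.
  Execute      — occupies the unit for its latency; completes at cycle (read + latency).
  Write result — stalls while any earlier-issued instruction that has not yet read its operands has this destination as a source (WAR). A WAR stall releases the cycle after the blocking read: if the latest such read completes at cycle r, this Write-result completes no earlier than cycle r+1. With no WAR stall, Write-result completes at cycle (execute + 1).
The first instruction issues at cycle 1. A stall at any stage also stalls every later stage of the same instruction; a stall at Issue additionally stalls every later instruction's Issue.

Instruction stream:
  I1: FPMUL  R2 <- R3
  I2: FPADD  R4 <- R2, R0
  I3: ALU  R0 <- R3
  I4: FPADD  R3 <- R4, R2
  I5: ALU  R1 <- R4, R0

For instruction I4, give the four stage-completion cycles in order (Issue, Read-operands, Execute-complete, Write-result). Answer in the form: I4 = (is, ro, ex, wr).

[1] I1→FPMUL
[2] I1 RO | I2→FPADD
[3] I3→ALU
[4] I3 RO
[5] I3 EX
[7] I1 EX
[8] I1 WR R2
[9] I2 RO
[10] I3 WR R0
[12] I2 EX
[13] I2 WR R4
[14] I4→FPADD
[15] I4 RO | I5→ALU
[16] I5 RO
[17] I5 EX
[18] I4 EX | I5 WR R1
[19] I4 WR R3

I4 = (14, 15, 18, 19)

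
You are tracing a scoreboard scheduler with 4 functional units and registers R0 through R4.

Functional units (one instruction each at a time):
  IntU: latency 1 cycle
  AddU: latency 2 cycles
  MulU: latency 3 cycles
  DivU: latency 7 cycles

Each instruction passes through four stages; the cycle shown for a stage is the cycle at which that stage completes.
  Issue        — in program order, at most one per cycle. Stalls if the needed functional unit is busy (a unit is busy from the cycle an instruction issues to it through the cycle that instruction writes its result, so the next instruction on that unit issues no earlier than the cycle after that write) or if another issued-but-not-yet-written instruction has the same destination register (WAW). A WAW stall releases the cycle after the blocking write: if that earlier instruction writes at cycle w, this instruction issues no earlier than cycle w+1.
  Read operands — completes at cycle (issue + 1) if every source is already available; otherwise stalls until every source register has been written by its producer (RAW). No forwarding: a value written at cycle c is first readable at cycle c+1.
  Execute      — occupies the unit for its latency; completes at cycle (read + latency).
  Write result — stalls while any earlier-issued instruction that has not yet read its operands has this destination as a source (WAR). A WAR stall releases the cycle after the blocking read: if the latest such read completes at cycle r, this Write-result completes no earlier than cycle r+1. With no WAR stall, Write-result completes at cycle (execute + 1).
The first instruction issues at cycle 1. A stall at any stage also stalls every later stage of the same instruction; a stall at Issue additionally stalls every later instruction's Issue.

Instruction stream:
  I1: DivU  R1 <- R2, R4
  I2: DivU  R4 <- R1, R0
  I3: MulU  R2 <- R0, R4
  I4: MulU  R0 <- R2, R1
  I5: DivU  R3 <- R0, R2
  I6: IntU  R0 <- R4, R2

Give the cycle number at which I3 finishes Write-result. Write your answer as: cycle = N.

cycle = 25

I1: IS=1 RO=2 EX=9 WR=10
I2: IS=11 RO=12 EX=19 WR=20  [struct: DivU busy until I1 writes@10]
I3: IS=12 RO=21 EX=24 WR=25  [RAW R4: wait I2 write@20]
I4: IS=26 RO=27 EX=30 WR=31  [struct: MulU busy until I3 writes@25]
I5: IS=27 RO=32 EX=39 WR=40  [RAW R0: wait I4 write@31]
I6: IS=32 RO=33 EX=34 WR=35  [WAW R0: wait I4 write@31]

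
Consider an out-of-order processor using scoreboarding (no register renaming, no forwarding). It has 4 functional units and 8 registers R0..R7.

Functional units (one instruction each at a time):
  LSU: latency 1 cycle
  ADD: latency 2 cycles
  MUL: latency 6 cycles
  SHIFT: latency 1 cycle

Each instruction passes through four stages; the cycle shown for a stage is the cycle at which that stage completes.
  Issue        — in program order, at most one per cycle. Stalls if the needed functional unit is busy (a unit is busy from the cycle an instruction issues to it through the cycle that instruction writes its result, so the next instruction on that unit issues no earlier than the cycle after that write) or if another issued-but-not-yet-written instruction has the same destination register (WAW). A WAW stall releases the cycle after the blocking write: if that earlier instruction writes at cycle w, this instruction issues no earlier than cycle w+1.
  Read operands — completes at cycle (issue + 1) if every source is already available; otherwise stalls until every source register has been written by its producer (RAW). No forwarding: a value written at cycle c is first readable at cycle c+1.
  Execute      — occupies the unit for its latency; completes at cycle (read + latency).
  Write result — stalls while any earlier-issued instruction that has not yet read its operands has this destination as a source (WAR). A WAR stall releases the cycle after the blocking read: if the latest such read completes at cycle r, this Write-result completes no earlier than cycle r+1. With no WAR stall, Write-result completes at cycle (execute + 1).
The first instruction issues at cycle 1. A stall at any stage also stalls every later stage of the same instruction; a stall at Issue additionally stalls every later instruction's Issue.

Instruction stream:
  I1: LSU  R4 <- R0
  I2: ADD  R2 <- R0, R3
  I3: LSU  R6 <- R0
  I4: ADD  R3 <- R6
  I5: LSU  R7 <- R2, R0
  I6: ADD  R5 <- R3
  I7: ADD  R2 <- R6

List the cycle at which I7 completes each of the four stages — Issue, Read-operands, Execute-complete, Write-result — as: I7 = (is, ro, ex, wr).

I7 = (18, 19, 21, 22)

[1] issue I1 (LSU)
[2] I1 read-ops, issue I2 (ADD)
[3] I1 finished on LSU, I2 read-ops
[4] I1→R4
[5] I2 finished on ADD, issue I3 (LSU)
[6] I2→R2, I3 read-ops
[7] I3 finished on LSU, issue I4 (ADD)
[8] I3→R6
[9] I4 read-ops, issue I5 (LSU)
[10] I5 read-ops
[11] I4 finished on ADD, I5 finished on LSU
[12] I4→R3, I5→R7
[13] issue I6 (ADD)
[14] I6 read-ops
[16] I6 finished on ADD
[17] I6→R5
[18] issue I7 (ADD)
[19] I7 read-ops
[21] I7 finished on ADD
[22] I7→R2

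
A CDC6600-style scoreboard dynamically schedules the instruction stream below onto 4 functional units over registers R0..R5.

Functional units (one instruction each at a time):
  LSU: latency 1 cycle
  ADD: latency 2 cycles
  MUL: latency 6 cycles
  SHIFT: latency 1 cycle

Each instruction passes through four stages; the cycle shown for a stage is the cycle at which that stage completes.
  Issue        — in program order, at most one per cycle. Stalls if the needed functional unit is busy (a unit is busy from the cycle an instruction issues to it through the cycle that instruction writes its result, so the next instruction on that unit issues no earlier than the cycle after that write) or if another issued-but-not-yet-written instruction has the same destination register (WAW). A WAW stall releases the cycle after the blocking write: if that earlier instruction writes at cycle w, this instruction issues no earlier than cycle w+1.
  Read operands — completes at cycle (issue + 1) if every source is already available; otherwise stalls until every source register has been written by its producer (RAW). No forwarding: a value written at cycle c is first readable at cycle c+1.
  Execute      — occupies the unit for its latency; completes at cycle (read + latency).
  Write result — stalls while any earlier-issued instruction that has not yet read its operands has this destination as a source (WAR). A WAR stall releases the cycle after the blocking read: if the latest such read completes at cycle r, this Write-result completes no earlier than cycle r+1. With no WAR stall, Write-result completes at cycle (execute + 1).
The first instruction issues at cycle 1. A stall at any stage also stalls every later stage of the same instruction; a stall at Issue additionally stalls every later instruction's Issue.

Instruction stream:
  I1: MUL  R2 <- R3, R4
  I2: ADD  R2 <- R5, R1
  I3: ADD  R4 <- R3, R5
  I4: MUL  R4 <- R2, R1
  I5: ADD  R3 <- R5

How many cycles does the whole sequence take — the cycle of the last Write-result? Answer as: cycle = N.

cycle = 28

  I1 | 1 | 2 | 8 | 9
  I2 | 10 | 11 | 13 | 14   WAW R2: wait I1 write@9
  I3 | 15 | 16 | 18 | 19   struct: ADD busy until I2 writes@14
  I4 | 20 | 21 | 27 | 28   WAW R4: wait I3 write@19
  I5 | 21 | 22 | 24 | 25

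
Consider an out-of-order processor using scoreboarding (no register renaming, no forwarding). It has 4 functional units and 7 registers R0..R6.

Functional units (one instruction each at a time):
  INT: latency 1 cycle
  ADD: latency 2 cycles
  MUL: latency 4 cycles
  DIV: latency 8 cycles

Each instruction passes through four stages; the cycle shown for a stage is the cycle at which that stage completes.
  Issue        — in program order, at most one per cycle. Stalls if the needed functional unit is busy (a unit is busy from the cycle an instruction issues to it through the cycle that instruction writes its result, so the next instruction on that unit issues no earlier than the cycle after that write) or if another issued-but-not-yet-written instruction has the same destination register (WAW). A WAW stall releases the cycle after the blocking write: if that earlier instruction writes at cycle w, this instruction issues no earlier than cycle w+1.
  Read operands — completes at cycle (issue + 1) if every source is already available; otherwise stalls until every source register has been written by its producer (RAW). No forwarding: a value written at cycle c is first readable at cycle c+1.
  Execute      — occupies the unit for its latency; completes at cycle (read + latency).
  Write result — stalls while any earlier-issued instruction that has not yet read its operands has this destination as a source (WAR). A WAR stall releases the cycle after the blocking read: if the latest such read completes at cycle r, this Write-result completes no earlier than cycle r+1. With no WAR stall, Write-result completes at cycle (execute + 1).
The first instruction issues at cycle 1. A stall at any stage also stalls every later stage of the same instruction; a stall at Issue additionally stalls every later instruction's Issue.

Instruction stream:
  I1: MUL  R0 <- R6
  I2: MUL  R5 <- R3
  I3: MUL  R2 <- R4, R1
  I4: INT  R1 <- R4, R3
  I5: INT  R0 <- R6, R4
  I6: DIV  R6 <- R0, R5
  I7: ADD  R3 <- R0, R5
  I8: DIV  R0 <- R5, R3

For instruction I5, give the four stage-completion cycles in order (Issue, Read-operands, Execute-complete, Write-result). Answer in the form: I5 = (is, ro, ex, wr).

[1] I1 issues→MUL
[2] I1 reads
[6] I1 exec-done
[7] I1 writes R0
[8] I2 issues→MUL
[9] I2 reads
[13] I2 exec-done
[14] I2 writes R5
[15] I3 issues→MUL
[16] I3 reads; I4 issues→INT
[17] I4 reads
[18] I4 exec-done
[19] I4 writes R1
[20] I3 exec-done; I5 issues→INT
[21] I3 writes R2; I5 reads; I6 issues→DIV
[22] I5 exec-done; I7 issues→ADD
[23] I5 writes R0
[24] I6 reads; I7 reads
[26] I7 exec-done
[27] I7 writes R3
[32] I6 exec-done
[33] I6 writes R6
[34] I8 issues→DIV
[35] I8 reads
[43] I8 exec-done
[44] I8 writes R0

I5 = (20, 21, 22, 23)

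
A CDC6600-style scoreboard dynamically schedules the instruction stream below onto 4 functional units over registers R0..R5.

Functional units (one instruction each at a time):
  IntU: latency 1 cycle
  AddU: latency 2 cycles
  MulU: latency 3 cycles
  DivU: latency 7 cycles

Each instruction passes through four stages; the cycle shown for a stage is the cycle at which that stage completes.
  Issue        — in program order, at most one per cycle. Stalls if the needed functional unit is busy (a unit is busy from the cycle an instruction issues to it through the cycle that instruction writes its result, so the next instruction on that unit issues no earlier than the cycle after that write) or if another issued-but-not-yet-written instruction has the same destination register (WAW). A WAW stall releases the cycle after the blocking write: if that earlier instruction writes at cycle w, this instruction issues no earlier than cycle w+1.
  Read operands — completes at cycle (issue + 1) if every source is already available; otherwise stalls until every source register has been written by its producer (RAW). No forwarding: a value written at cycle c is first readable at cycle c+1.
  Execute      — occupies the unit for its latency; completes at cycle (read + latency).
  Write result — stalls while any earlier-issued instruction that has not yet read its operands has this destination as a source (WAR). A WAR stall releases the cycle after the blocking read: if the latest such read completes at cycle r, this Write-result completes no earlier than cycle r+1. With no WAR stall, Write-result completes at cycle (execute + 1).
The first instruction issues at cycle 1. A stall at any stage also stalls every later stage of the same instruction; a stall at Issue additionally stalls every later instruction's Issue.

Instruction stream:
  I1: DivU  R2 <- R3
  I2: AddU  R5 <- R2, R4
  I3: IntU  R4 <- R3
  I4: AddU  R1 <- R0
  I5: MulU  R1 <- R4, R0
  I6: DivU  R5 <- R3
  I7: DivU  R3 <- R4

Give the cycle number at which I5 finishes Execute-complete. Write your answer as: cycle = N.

1) issue 1, read 2, done 9, write 10
2) issue 2, read 11, done 13, write 14  <RAW R2: wait I1 write@10>
3) issue 3, read 4, done 5, write 12  <WAR R4: wait I2 read@11>
4) issue 15, read 16, done 18, write 19  <struct: AddU busy until I2 writes@14>
5) issue 20, read 21, done 24, write 25  <WAW R1: wait I4 write@19>
6) issue 21, read 22, done 29, write 30
7) issue 31, read 32, done 39, write 40  <struct: DivU busy until I6 writes@30>

cycle = 24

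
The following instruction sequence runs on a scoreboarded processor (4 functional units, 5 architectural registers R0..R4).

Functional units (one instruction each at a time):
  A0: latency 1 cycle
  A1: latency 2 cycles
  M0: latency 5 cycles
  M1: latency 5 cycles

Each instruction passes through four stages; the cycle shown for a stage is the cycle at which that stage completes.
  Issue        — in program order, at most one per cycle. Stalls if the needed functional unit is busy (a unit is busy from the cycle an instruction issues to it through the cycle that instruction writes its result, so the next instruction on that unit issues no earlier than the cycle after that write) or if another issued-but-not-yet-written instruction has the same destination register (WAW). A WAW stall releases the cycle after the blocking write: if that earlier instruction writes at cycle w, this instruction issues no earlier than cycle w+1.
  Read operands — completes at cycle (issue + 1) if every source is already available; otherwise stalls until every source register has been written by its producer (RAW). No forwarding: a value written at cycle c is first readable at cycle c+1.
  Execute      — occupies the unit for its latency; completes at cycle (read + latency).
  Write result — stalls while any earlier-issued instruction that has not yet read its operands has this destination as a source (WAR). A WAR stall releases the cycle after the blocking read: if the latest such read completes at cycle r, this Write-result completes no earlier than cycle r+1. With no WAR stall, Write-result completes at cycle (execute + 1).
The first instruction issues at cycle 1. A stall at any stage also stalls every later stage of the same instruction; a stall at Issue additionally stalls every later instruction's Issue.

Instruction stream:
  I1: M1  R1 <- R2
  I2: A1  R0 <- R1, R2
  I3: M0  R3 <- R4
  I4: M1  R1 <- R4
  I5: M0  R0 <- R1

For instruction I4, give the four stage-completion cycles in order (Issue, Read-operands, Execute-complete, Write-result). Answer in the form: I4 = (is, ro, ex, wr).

I4 = (9, 10, 15, 16)

I1: IS=1 RO=2 EX=7 WR=8
I2: IS=2 RO=9 EX=11 WR=12  [RAW R1: wait I1 write@8]
I3: IS=3 RO=4 EX=9 WR=10
I4: IS=9 RO=10 EX=15 WR=16  [struct: M1 busy until I1 writes@8]
I5: IS=13 RO=17 EX=22 WR=23  [WAW R0: wait I2 write@12; RAW R1: wait I4 write@16]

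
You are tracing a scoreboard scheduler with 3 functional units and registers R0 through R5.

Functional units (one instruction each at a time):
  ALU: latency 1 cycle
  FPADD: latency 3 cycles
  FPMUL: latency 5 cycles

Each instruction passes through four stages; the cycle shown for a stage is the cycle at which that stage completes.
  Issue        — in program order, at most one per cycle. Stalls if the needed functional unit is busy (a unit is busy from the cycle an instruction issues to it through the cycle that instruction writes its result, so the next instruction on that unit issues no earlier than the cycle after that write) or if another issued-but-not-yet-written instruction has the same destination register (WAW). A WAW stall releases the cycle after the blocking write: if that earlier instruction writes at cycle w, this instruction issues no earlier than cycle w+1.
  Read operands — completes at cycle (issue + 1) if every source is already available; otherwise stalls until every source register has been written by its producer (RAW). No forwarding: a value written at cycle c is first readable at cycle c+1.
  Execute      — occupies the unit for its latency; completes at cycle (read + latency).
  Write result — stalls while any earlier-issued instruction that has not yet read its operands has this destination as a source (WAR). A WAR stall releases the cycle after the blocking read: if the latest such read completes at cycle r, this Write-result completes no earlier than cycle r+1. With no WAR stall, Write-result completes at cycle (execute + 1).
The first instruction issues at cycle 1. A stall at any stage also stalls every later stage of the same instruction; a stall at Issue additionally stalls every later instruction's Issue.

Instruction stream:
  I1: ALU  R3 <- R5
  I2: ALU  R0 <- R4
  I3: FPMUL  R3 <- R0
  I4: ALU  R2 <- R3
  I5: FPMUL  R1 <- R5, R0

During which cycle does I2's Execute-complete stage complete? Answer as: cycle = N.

  I1 | 1 | 2 | 3 | 4
  I2 | 5 | 6 | 7 | 8   struct: ALU busy until I1 writes@4
  I3 | 6 | 9 | 14 | 15   RAW R0: wait I2 write@8
  I4 | 9 | 16 | 17 | 18   struct: ALU busy until I2 writes@8 · RAW R3: wait I3 write@15
  I5 | 16 | 17 | 22 | 23   struct: FPMUL busy until I3 writes@15

cycle = 7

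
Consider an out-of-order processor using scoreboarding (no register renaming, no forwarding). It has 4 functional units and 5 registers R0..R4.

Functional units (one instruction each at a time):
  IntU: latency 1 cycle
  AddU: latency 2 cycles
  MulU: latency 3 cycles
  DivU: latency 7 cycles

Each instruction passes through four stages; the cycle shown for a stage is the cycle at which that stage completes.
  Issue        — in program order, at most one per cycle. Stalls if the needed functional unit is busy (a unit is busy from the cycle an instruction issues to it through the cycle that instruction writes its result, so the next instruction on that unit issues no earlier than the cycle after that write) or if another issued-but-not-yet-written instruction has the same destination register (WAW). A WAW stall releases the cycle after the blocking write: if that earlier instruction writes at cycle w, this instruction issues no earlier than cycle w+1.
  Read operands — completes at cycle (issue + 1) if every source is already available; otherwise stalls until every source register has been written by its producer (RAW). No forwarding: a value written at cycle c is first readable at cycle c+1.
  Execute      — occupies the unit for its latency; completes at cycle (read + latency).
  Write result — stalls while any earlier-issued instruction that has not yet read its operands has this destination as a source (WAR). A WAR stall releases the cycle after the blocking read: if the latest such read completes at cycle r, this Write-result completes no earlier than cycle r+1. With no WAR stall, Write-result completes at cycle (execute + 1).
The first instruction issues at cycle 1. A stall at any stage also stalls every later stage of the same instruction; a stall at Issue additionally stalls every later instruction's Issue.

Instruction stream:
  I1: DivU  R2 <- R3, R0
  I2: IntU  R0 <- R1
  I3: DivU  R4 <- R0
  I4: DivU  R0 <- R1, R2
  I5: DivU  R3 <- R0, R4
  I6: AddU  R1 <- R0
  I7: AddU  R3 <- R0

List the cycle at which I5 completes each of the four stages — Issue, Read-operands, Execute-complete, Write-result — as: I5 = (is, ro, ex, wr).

I5 = (31, 32, 39, 40)

  I1 | 1 | 2 | 9 | 10
  I2 | 2 | 3 | 4 | 5
  I3 | 11 | 12 | 19 | 20   struct: DivU busy until I1 writes@10
  I4 | 21 | 22 | 29 | 30   struct: DivU busy until I3 writes@20
  I5 | 31 | 32 | 39 | 40   struct: DivU busy until I4 writes@30
  I6 | 32 | 33 | 35 | 36
  I7 | 41 | 42 | 44 | 45   WAW R3: wait I5 write@40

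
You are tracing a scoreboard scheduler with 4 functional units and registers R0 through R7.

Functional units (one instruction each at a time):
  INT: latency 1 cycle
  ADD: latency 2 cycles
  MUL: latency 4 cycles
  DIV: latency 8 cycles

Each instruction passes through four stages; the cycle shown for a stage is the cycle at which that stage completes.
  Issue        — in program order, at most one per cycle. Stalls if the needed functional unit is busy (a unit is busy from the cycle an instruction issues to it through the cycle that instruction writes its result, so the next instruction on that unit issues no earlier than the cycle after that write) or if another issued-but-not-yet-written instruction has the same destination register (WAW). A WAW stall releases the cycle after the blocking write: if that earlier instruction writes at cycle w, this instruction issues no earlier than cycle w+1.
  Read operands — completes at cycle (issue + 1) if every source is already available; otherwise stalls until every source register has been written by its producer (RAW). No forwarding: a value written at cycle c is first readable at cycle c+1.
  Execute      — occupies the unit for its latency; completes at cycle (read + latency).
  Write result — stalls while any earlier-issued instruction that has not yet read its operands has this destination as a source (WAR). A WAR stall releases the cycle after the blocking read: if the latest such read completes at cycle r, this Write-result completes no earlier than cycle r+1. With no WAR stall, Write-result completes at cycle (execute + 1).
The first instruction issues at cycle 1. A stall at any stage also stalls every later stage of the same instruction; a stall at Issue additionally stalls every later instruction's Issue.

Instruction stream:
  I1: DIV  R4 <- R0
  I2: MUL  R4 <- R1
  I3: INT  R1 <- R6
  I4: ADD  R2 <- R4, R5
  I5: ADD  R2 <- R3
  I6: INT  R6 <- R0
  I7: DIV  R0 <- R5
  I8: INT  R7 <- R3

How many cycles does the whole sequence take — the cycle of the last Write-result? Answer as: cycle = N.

cycle = 35

I1: IS=1 RO=2 EX=10 WR=11
I2: IS=12 RO=13 EX=17 WR=18  [WAW R4: wait I1 write@11]
I3: IS=13 RO=14 EX=15 WR=16
I4: IS=14 RO=19 EX=21 WR=22  [RAW R4: wait I2 write@18]
I5: IS=23 RO=24 EX=26 WR=27  [struct: ADD busy until I4 writes@22]
I6: IS=24 RO=25 EX=26 WR=27
I7: IS=25 RO=26 EX=34 WR=35
I8: IS=28 RO=29 EX=30 WR=31  [struct: INT busy until I6 writes@27]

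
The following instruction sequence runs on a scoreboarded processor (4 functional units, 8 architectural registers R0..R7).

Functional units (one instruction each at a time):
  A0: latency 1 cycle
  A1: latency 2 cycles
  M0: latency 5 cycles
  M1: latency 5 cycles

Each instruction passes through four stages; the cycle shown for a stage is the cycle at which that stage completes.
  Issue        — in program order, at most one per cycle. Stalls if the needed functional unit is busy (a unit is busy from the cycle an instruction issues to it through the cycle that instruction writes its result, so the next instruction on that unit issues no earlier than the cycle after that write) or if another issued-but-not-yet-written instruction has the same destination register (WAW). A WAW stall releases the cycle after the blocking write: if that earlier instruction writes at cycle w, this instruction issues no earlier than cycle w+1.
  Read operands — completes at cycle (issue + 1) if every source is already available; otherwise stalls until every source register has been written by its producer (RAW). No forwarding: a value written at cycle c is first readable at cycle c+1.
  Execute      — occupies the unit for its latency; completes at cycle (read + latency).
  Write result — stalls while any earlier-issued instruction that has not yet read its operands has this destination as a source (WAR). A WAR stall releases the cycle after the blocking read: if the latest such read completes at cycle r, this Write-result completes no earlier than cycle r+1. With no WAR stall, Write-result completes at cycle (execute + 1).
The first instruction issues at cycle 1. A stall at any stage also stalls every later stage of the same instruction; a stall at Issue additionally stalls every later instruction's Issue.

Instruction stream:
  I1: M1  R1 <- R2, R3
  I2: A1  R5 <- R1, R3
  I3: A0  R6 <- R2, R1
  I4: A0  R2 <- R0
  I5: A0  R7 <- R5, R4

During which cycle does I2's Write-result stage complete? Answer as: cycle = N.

cycle = 12

I1  is:1  ro:2  ex:7  wr:8
I2  is:2  ro:9  ex:11  wr:12  — RAW R1: wait I1 write@8
I3  is:3  ro:9  ex:10  wr:11  — RAW R1: wait I1 write@8
I4  is:12  ro:13  ex:14  wr:15  — struct: A0 busy until I3 writes@11
I5  is:16  ro:17  ex:18  wr:19  — struct: A0 busy until I4 writes@15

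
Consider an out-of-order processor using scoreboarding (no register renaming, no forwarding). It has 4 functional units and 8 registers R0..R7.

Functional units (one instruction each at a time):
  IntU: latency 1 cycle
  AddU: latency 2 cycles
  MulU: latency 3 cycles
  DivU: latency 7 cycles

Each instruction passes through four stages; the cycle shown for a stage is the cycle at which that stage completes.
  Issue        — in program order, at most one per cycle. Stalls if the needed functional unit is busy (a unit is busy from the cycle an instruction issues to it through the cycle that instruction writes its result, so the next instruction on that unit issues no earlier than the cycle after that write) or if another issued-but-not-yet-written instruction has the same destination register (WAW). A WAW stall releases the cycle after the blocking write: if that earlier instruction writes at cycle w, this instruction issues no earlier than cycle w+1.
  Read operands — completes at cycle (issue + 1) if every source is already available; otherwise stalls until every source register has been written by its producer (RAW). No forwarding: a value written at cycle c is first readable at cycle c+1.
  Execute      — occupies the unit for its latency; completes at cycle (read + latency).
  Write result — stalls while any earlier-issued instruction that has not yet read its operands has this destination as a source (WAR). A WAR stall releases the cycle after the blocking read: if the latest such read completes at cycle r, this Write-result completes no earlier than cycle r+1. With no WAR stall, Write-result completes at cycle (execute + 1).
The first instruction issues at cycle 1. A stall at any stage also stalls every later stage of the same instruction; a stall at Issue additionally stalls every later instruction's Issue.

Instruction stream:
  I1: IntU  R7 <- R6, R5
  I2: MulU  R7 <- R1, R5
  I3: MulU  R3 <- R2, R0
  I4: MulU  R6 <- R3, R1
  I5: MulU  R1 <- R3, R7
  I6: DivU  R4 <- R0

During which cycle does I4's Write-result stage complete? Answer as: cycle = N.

cycle = 22

t=1  I1→IntU
t=2  I1 RO
t=3  I1 EX
t=4  I1 WR R7
t=5  I2→MulU
t=6  I2 RO
t=9  I2 EX
t=10  I2 WR R7
t=11  I3→MulU
t=12  I3 RO
t=15  I3 EX
t=16  I3 WR R3
t=17  I4→MulU
t=18  I4 RO
t=21  I4 EX
t=22  I4 WR R6
t=23  I5→MulU
t=24  I5 RO; I6→DivU
t=25  I6 RO
t=27  I5 EX
t=28  I5 WR R1
t=32  I6 EX
t=33  I6 WR R4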